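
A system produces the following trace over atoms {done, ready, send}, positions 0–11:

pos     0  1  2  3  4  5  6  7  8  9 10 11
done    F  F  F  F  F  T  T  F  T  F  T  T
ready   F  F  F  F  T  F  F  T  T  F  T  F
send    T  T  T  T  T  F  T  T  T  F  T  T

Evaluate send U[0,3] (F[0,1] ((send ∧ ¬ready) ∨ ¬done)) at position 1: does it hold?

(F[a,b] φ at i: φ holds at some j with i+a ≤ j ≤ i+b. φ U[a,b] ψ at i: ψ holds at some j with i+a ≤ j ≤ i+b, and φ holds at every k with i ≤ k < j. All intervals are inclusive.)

Holds

Need some j in [1,4] with F[0,1] ((send ∧ ¬ready) ∨ ¬done), and send at every k in [1,j-1].
  j=1: F[0,1] ((send ∧ ¬ready) ∨ ¬done) holds; no prefix to check → satisfied.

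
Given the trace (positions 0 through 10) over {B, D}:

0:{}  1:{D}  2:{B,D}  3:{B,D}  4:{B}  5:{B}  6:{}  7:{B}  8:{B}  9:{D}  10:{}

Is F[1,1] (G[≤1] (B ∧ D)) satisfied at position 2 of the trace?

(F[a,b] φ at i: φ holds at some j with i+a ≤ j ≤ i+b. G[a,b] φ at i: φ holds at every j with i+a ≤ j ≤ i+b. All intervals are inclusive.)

False

Check G[≤1] (B ∧ D) at each j in [3,3]:
  j=3: fails at 4
No position in the window satisfies it → formula fails.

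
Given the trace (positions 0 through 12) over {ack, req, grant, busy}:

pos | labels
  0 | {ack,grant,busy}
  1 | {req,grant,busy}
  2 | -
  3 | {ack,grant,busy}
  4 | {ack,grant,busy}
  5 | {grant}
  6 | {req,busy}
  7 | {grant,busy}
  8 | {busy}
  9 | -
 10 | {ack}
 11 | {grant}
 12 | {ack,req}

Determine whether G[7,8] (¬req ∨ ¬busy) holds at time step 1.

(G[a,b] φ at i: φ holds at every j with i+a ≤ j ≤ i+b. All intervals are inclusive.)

Check (¬req ∨ ¬busy) at every j in [8,9]:
  j=8: true
  j=9: true
All positions satisfy it → formula holds.

Yes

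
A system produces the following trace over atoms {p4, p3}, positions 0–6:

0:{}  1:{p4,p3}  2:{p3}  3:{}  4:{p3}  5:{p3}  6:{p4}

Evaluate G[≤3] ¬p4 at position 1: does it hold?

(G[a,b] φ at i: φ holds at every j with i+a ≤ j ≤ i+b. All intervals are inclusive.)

Check ¬p4 at every j in [1,4]:
  j=1: false
  j=2: true
  j=3: true
  j=4: true
Fails at j=1 → formula fails.

Does not hold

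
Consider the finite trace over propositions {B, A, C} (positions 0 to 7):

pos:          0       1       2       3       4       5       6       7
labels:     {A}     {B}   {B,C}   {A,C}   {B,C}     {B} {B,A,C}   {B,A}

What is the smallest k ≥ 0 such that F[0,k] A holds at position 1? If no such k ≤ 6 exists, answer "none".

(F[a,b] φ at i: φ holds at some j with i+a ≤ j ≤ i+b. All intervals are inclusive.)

2

Scan j = 1,2,… for A:
  j=1: fails
  j=2: fails
  j=3: holds
First hit at j=3, so smallest k = 3-1 = 2.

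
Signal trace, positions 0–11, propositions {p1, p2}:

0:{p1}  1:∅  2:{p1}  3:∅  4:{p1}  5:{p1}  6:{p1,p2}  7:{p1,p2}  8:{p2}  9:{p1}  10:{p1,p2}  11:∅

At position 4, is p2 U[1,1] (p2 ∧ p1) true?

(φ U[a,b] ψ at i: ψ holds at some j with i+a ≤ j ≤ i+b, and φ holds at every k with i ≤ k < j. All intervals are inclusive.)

Does not hold

Need some j in [5,5] with (p2 ∧ p1), and p2 at every k in [4,j-1].
  j=5: (p2 ∧ p1) false.
No j in the window works → until fails.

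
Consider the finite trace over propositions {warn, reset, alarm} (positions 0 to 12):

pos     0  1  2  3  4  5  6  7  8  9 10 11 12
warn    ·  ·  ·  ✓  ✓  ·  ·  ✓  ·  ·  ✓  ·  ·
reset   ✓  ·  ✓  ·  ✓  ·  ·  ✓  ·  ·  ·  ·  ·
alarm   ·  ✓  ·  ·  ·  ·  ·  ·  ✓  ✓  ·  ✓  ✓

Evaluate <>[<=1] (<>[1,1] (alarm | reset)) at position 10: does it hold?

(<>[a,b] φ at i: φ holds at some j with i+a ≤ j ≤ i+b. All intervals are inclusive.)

Check <>[1,1] (alarm | reset) at each j in [10,11]:
  j=10: holds (witness at 11)
  j=11: holds (witness at 12)
Found at j=10 → formula holds.

Holds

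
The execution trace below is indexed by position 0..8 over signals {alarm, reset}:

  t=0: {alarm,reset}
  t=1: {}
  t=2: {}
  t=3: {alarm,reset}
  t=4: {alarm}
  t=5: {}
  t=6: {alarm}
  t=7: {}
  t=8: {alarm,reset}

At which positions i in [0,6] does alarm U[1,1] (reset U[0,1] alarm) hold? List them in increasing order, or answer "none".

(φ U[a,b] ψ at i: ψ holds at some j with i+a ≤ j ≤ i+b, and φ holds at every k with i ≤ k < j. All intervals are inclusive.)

Evaluate at each i in [0,6]:
  i=0: ✗ (no rhs in [1,1])
  i=1: ✗ (no rhs in [2,2])
  i=2: ✗ (lhs fails at k=2 before rhs at j=3)
  i=3: ✓ (rhs at j=4; lhs holds on [3,3])
  i=4: ✗ (no rhs in [5,5])
  i=5: ✗ (lhs fails at k=5 before rhs at j=6)
  i=6: ✗ (no rhs in [7,7])

3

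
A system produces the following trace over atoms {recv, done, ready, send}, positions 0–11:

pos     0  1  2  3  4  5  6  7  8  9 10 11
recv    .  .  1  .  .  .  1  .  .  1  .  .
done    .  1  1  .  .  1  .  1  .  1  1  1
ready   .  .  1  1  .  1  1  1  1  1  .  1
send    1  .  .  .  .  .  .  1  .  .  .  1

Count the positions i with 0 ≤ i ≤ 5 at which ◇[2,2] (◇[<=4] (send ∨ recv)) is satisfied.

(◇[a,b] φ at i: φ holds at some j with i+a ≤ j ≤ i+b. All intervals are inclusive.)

Evaluate at each i in [0,5]:
  i=0: ✓ (witness j=2)
  i=1: ✓ (witness j=3)
  i=2: ✓ (witness j=4)
  i=3: ✓ (witness j=5)
  i=4: ✓ (witness j=6)
  i=5: ✓ (witness j=7)
Positions where it holds: {0, 1, 2, 3, 4, 5} → 6.

6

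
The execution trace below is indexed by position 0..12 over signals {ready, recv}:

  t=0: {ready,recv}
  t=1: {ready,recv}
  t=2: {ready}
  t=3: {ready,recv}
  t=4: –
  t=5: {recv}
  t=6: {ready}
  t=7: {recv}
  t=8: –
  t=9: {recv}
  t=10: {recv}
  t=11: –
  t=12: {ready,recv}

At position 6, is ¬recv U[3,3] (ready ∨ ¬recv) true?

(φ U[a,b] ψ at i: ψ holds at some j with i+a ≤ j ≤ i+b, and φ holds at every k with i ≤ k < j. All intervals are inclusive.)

Does not hold

Need some j in [9,9] with (ready ∨ ¬recv), and ¬recv at every k in [6,j-1].
  j=9: (ready ∨ ¬recv) false.
No j in the window works → until fails.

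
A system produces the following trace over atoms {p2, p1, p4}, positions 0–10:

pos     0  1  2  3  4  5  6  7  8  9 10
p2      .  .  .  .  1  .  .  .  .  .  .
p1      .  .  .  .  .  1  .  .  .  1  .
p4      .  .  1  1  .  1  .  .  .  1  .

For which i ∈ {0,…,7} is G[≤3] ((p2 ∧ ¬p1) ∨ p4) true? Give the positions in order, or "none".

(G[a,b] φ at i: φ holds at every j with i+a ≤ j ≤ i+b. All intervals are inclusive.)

2

Evaluate at each i in [0,7]:
  i=0: ✗ (fails at j=0)
  i=1: ✗ (fails at j=1)
  i=2: ✓ (all of [2,5])
  i=3: ✗ (fails at j=6)
  i=4: ✗ (fails at j=6)
  i=5: ✗ (fails at j=6)
  i=6: ✗ (fails at j=6)
  i=7: ✗ (fails at j=7)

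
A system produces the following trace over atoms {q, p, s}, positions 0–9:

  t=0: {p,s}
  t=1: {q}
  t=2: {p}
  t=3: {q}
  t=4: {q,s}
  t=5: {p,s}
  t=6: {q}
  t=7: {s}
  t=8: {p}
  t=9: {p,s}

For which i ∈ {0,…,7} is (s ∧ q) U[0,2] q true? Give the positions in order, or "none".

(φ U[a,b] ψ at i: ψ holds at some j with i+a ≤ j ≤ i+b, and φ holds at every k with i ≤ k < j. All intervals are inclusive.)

Evaluate at each i in [0,7]:
  i=0: ✗ (lhs fails at k=0 before rhs at j=1)
  i=1: ✓ (rhs at j=1)
  i=2: ✗ (lhs fails at k=2 before rhs at j=3)
  i=3: ✓ (rhs at j=3)
  i=4: ✓ (rhs at j=4)
  i=5: ✗ (lhs fails at k=5 before rhs at j=6)
  i=6: ✓ (rhs at j=6)
  i=7: ✗ (no rhs in [7,9])

1, 3, 4, 6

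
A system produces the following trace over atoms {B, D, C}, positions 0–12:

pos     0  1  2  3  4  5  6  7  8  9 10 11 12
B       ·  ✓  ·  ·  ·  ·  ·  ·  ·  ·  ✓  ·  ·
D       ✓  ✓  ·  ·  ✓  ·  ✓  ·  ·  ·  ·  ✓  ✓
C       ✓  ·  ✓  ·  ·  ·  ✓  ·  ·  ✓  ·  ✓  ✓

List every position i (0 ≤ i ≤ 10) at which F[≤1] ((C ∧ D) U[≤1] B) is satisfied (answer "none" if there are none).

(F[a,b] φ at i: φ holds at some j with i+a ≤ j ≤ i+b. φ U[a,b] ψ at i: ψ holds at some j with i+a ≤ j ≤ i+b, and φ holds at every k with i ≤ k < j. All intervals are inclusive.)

Evaluate at each i in [0,10]:
  i=0: ✓ (witness j=0)
  i=1: ✓ (witness j=1)
  i=2: ✗ (none in [2,3])
  i=3: ✗ (none in [3,4])
  i=4: ✗ (none in [4,5])
  i=5: ✗ (none in [5,6])
  i=6: ✗ (none in [6,7])
  i=7: ✗ (none in [7,8])
  i=8: ✗ (none in [8,9])
  i=9: ✓ (witness j=10)
  i=10: ✓ (witness j=10)

0, 1, 9, 10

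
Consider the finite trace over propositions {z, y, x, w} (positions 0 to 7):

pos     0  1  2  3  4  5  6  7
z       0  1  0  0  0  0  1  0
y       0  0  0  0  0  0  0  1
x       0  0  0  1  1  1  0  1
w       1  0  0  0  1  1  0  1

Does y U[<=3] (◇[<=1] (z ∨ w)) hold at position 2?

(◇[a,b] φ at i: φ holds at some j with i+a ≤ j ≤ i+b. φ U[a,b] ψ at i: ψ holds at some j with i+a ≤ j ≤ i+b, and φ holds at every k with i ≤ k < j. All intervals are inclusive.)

False

Need some j in [2,5] with ◇[<=1] (z ∨ w), and y at every k in [2,j-1].
  j=2: ◇[<=1] (z ∨ w) — fails (none in [2,3]).
  j=3: ◇[<=1] (z ∨ w) holds, but y fails at k=2 → not this j.
  j=4: ◇[<=1] (z ∨ w) holds, but y fails at k=2 → not this j.
  j=5: ◇[<=1] (z ∨ w) holds, but y fails at k=2 → not this j.
No j in the window works → until fails.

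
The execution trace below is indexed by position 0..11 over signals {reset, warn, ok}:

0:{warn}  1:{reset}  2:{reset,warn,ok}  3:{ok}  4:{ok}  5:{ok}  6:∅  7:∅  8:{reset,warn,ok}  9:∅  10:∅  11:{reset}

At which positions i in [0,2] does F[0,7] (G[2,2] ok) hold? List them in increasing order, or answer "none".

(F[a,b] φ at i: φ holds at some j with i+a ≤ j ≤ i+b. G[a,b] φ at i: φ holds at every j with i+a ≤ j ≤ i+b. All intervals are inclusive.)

Evaluate at each i in [0,2]:
  i=0: ✓ (witness j=0)
  i=1: ✓ (witness j=1)
  i=2: ✓ (witness j=2)

0, 1, 2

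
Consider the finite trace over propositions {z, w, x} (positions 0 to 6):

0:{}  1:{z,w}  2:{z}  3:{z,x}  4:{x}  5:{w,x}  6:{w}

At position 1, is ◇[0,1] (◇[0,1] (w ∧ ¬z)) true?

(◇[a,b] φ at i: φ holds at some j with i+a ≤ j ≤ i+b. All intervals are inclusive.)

False

Check ◇[0,1] (w ∧ ¬z) at each j in [1,2]:
  j=1: fails (none in [1,2])
  j=2: fails (none in [2,3])
No position in the window satisfies it → formula fails.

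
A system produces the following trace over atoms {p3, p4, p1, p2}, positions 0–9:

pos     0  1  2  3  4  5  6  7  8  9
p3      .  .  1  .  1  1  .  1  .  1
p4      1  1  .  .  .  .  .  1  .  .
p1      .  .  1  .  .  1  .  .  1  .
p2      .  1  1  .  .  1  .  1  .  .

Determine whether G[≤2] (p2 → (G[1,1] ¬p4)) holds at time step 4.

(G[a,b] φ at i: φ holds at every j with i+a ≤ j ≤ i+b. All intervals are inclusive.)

Holds

Check (p2 → (G[1,1] ¬p4)) at every j in [4,6]:
  j=4: antecedent false → ✓
  j=5: antecedent true; consequent holds on [6,6] → ✓
  j=6: antecedent false → ✓
All positions satisfy it → formula holds.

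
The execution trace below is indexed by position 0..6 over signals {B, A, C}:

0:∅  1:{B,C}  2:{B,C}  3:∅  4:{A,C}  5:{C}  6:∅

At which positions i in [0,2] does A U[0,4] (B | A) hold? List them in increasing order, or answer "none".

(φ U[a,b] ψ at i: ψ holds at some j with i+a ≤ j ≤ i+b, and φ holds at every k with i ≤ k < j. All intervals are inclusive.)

Evaluate at each i in [0,2]:
  i=0: ✗ (lhs fails at k=0 before rhs at j=1)
  i=1: ✓ (rhs at j=1)
  i=2: ✓ (rhs at j=2)

1, 2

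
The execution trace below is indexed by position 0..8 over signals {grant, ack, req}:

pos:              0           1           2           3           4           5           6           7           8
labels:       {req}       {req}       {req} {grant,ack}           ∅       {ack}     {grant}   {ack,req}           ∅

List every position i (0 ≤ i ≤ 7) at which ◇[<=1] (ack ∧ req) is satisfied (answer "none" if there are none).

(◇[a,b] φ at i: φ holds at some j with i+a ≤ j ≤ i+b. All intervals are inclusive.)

Evaluate at each i in [0,7]:
  i=0: ✗ (none in [0,1])
  i=1: ✗ (none in [1,2])
  i=2: ✗ (none in [2,3])
  i=3: ✗ (none in [3,4])
  i=4: ✗ (none in [4,5])
  i=5: ✗ (none in [5,6])
  i=6: ✓ (witness j=7)
  i=7: ✓ (witness j=7)

6, 7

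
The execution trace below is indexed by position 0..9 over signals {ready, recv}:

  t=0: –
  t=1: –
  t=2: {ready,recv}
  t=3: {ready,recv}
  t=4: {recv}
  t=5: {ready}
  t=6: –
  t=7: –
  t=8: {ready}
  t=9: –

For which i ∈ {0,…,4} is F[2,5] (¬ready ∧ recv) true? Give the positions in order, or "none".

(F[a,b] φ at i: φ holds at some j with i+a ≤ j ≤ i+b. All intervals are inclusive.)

Evaluate at each i in [0,4]:
  i=0: ✓ (witness j=4)
  i=1: ✓ (witness j=4)
  i=2: ✓ (witness j=4)
  i=3: ✗ (none in [5,8])
  i=4: ✗ (none in [6,9])

0, 1, 2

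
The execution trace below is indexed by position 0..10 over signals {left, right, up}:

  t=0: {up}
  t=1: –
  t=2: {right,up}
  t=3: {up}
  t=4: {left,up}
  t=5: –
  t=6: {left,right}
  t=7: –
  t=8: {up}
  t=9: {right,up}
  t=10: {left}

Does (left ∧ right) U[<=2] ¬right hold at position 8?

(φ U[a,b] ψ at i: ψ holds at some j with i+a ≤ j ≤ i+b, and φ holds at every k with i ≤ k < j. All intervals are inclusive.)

Holds

Need some j in [8,10] with ¬right, and (left ∧ right) at every k in [8,j-1].
  j=8: ¬right holds; no prefix to check → satisfied.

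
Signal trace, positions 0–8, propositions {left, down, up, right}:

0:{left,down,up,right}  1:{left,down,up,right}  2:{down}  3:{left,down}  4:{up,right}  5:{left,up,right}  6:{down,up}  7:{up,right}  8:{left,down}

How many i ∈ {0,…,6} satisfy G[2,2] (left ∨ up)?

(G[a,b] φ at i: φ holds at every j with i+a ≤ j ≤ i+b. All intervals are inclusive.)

Evaluate at each i in [0,6]:
  i=0: ✗ (fails at j=2)
  i=1: ✓ (all of [3,3])
  i=2: ✓ (all of [4,4])
  i=3: ✓ (all of [5,5])
  i=4: ✓ (all of [6,6])
  i=5: ✓ (all of [7,7])
  i=6: ✓ (all of [8,8])
Positions where it holds: {1, 2, 3, 4, 5, 6} → 6.

6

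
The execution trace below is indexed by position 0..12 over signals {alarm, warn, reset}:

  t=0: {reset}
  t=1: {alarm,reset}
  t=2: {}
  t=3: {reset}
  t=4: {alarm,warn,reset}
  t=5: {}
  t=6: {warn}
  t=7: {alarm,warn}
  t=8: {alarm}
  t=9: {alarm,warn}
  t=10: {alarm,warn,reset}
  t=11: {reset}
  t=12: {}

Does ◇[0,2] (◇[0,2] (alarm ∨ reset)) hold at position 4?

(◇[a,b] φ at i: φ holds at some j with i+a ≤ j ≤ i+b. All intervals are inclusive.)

Yes

Check ◇[0,2] (alarm ∨ reset) at each j in [4,6]:
  j=4: holds (witness at 4)
  j=5: holds (witness at 7)
  j=6: holds (witness at 7)
Found at j=4 → formula holds.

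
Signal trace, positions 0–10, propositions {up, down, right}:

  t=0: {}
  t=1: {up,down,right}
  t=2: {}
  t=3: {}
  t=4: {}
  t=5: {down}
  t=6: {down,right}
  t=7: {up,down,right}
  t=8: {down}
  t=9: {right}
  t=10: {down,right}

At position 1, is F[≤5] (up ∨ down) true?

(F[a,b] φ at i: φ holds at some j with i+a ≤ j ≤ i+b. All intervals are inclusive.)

Check (up ∨ down) at each j in [1,6]:
  j=1: true
  j=2: false
  j=3: false
  j=4: false
  j=5: true
  j=6: true
Found at j=1 → formula holds.

True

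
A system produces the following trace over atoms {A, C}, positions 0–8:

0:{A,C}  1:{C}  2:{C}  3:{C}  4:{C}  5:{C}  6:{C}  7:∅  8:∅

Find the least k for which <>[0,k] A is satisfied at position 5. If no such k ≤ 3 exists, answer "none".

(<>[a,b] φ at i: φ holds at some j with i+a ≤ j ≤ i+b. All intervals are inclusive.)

none

Scan j = 5,6,… for A:
  j=5: fails
  j=6: fails
  j=7: fails
  j=8: fails
No j in [5,8] satisfies it → none.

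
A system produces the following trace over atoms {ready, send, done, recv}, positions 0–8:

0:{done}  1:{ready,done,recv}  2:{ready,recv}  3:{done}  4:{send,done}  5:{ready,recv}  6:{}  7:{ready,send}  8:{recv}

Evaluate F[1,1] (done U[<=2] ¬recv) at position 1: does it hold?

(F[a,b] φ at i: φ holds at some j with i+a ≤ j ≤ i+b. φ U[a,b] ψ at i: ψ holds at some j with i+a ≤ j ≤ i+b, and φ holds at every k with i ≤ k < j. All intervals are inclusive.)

Does not hold

Check (done U[<=2] ¬recv) at each j in [2,2]:
  j=2: fails
No position in the window satisfies it → formula fails.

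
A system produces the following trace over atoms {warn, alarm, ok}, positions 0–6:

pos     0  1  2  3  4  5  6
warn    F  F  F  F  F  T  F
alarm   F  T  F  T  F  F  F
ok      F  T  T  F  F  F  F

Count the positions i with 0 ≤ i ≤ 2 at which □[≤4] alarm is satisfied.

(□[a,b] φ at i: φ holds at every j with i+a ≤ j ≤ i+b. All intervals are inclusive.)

0

Evaluate at each i in [0,2]:
  i=0: ✗ (fails at j=0)
  i=1: ✗ (fails at j=2)
  i=2: ✗ (fails at j=2)
Positions where it holds: {} → 0.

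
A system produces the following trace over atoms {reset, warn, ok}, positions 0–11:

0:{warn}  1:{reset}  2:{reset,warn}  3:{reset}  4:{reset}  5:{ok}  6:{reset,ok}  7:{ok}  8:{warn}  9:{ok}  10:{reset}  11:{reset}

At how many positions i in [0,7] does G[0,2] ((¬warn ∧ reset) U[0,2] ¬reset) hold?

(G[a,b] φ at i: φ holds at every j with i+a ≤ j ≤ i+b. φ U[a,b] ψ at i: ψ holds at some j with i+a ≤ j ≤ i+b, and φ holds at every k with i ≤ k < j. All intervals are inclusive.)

5

Evaluate at each i in [0,7]:
  i=0: ✗ (fails at j=1)
  i=1: ✗ (fails at j=1)
  i=2: ✗ (fails at j=2)
  i=3: ✓ (all of [3,5])
  i=4: ✓ (all of [4,6])
  i=5: ✓ (all of [5,7])
  i=6: ✓ (all of [6,8])
  i=7: ✓ (all of [7,9])
Positions where it holds: {3, 4, 5, 6, 7} → 5.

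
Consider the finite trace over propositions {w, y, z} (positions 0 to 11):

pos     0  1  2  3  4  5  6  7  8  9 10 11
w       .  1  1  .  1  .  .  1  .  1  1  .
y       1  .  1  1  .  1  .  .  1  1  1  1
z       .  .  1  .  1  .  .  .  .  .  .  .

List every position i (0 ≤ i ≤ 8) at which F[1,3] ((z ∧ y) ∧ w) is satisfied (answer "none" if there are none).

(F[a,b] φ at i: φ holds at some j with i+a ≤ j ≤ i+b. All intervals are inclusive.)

0, 1

Evaluate at each i in [0,8]:
  i=0: ✓ (witness j=2)
  i=1: ✓ (witness j=2)
  i=2: ✗ (none in [3,5])
  i=3: ✗ (none in [4,6])
  i=4: ✗ (none in [5,7])
  i=5: ✗ (none in [6,8])
  i=6: ✗ (none in [7,9])
  i=7: ✗ (none in [8,10])
  i=8: ✗ (none in [9,11])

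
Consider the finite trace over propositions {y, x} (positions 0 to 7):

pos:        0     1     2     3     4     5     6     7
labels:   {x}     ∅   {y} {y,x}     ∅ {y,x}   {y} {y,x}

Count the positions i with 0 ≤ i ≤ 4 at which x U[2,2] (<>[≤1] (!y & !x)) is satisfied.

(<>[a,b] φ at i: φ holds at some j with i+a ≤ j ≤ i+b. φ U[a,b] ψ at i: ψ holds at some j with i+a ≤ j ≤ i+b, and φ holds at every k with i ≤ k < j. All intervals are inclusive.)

Evaluate at each i in [0,4]:
  i=0: ✗ (no rhs in [2,2])
  i=1: ✗ (lhs fails at k=1 before rhs at j=3)
  i=2: ✗ (lhs fails at k=2 before rhs at j=4)
  i=3: ✗ (no rhs in [5,5])
  i=4: ✗ (no rhs in [6,6])
Positions where it holds: {} → 0.

0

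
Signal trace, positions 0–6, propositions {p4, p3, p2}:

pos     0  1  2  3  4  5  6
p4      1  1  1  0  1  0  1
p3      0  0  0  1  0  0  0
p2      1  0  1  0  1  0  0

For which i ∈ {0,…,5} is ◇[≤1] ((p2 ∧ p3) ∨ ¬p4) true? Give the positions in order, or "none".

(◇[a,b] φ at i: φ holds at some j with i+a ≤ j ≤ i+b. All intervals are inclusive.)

2, 3, 4, 5

Evaluate at each i in [0,5]:
  i=0: ✗ (none in [0,1])
  i=1: ✗ (none in [1,2])
  i=2: ✓ (witness j=3)
  i=3: ✓ (witness j=3)
  i=4: ✓ (witness j=5)
  i=5: ✓ (witness j=5)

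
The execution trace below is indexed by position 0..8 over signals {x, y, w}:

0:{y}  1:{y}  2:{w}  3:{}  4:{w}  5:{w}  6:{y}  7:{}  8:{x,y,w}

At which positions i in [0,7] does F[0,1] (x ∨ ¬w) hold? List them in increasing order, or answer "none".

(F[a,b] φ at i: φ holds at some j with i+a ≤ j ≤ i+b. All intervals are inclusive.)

0, 1, 2, 3, 5, 6, 7

Evaluate at each i in [0,7]:
  i=0: ✓ (witness j=0)
  i=1: ✓ (witness j=1)
  i=2: ✓ (witness j=3)
  i=3: ✓ (witness j=3)
  i=4: ✗ (none in [4,5])
  i=5: ✓ (witness j=6)
  i=6: ✓ (witness j=6)
  i=7: ✓ (witness j=7)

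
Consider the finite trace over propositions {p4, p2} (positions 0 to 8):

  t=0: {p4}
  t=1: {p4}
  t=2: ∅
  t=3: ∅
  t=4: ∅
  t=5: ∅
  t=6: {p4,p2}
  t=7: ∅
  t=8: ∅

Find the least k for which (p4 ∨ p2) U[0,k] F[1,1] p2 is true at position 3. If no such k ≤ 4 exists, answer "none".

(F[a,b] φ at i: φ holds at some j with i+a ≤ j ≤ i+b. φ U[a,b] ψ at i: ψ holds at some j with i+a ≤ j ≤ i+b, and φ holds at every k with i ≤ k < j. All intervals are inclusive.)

none

Need earliest j ≥ 3 with F[1,1] p2, and (p4 ∨ p2) at every k in [3,j-1].
  j=3: rhs fails.
  j=4: rhs fails.
  j=5: rhs holds but lhs fails at k=3.
  j=6: rhs fails.
  j=7: rhs fails.
No witness within the range → none.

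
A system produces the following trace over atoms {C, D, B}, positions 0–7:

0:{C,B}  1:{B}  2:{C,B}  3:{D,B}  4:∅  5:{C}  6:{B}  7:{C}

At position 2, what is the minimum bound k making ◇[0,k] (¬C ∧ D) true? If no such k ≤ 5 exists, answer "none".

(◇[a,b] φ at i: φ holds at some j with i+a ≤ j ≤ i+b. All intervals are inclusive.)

Scan j = 2,3,… for (¬C ∧ D):
  j=2: fails
  j=3: holds
First hit at j=3, so smallest k = 3-2 = 1.

1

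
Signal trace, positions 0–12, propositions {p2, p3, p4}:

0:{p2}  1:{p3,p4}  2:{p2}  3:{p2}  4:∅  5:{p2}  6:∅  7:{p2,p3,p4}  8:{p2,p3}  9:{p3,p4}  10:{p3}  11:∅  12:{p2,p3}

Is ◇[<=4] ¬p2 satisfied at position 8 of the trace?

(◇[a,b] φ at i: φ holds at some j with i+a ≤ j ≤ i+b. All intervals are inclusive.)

Check ¬p2 at each j in [8,12]:
  j=8: false
  j=9: true
  j=10: true
  j=11: true
  j=12: false
Found at j=9 → formula holds.

Holds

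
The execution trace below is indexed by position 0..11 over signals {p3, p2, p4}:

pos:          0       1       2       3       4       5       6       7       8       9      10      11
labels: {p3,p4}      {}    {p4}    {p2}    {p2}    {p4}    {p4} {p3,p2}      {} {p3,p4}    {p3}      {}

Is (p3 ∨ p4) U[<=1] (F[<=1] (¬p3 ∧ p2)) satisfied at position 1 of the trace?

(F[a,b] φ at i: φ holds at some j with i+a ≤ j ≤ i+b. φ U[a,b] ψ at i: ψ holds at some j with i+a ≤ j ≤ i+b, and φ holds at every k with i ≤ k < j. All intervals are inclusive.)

Does not hold

Need some j in [1,2] with F[<=1] (¬p3 ∧ p2), and (p3 ∨ p4) at every k in [1,j-1].
  j=1: F[<=1] (¬p3 ∧ p2) — fails (none in [1,2]).
  j=2: F[<=1] (¬p3 ∧ p2) holds, but (p3 ∨ p4) fails at k=1 → not this j.
No j in the window works → until fails.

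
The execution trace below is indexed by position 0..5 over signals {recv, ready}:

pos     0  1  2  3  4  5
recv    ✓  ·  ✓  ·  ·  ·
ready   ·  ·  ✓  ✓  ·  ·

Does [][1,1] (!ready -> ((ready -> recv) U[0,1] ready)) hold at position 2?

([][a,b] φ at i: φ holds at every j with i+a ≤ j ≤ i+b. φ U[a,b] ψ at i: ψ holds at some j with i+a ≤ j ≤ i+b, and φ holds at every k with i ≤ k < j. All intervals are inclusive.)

Holds

Check (!ready -> ((ready -> recv) U[0,1] ready)) at every j in [3,3]:
  j=3: antecedent false → ✓
All positions satisfy it → formula holds.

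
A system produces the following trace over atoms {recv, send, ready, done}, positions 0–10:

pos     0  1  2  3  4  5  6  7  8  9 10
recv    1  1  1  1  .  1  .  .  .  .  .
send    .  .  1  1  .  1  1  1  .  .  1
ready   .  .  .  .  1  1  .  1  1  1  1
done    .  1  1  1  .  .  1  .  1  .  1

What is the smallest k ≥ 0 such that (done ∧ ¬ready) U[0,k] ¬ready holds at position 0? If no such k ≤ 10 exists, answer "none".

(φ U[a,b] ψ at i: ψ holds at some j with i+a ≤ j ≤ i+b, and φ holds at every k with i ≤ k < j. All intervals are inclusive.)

Need earliest j ≥ 0 with ¬ready, and (done ∧ ¬ready) at every k in [0,j-1].
  j=0: rhs holds (empty prefix). k = 0.

0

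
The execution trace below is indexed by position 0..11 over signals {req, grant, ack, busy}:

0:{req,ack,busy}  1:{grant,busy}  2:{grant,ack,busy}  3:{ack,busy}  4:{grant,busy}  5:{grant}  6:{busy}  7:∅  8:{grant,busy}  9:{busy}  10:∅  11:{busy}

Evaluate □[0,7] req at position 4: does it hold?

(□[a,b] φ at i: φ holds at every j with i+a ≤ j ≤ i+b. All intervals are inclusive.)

Check req at every j in [4,11]:
  j=4: false
  j=5: false
  j=6: false
  j=7: false
  j=8: false
  j=9: false
  j=10: false
  j=11: false
Fails at j=4 → formula fails.

Does not hold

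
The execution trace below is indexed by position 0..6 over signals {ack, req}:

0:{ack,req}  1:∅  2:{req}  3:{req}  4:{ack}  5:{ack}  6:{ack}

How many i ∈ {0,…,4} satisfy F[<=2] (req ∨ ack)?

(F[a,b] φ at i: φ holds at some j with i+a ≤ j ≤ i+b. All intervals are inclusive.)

Evaluate at each i in [0,4]:
  i=0: ✓ (witness j=0)
  i=1: ✓ (witness j=2)
  i=2: ✓ (witness j=2)
  i=3: ✓ (witness j=3)
  i=4: ✓ (witness j=4)
Positions where it holds: {0, 1, 2, 3, 4} → 5.

5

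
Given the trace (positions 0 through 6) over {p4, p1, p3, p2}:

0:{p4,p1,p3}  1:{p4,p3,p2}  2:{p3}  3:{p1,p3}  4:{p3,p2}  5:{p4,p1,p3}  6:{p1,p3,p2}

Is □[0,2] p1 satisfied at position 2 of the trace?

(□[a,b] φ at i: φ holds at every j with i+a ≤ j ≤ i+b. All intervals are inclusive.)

False

Check p1 at every j in [2,4]:
  j=2: false
  j=3: true
  j=4: false
Fails at j=2 → formula fails.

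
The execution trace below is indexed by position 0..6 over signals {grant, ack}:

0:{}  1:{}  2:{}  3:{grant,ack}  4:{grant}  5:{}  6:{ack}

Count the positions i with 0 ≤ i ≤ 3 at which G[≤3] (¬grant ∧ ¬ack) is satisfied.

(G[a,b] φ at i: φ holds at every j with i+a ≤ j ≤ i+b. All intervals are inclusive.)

Evaluate at each i in [0,3]:
  i=0: ✗ (fails at j=3)
  i=1: ✗ (fails at j=3)
  i=2: ✗ (fails at j=3)
  i=3: ✗ (fails at j=3)
Positions where it holds: {} → 0.

0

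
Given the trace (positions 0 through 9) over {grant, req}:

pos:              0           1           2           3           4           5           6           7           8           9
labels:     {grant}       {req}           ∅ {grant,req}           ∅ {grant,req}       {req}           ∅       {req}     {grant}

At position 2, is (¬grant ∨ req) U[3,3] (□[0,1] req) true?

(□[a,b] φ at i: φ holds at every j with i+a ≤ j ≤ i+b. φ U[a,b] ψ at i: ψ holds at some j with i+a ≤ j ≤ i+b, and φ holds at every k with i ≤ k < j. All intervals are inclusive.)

True

Need some j in [5,5] with □[0,1] req, and (¬grant ∨ req) at every k in [2,j-1].
  j=5: □[0,1] req holds; (¬grant ∨ req) holds at every k in [2,4] → satisfied.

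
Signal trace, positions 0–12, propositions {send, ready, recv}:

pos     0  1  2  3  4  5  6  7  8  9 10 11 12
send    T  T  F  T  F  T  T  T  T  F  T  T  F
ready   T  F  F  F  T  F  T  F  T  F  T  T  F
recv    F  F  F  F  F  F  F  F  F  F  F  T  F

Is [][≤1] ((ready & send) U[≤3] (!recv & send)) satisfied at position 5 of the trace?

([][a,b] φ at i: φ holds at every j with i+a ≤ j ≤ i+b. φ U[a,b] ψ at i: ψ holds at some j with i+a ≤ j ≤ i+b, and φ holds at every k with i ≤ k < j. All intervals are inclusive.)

Check ((ready & send) U[≤3] (!recv & send)) at every j in [5,6]:
  j=5: holds
  j=6: holds
All positions satisfy it → formula holds.

Yes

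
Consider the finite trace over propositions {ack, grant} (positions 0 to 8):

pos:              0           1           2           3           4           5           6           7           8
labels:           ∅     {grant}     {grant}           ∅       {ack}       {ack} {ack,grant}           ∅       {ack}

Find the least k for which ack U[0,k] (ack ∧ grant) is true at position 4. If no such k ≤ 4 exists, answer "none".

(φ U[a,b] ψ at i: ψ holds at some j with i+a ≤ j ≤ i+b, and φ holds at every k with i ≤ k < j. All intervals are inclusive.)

2

Need earliest j ≥ 4 with (ack ∧ grant), and ack at every k in [4,j-1].
  j=4: rhs fails.
  j=5: rhs fails.
  j=6: rhs holds; lhs holds on [4,5]. k = 2.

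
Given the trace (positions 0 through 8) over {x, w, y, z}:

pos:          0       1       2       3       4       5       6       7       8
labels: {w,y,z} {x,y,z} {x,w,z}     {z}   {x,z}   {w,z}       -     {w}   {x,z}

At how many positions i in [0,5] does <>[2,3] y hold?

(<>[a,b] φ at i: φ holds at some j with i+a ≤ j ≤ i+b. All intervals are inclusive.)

Evaluate at each i in [0,5]:
  i=0: ✗ (none in [2,3])
  i=1: ✗ (none in [3,4])
  i=2: ✗ (none in [4,5])
  i=3: ✗ (none in [5,6])
  i=4: ✗ (none in [6,7])
  i=5: ✗ (none in [7,8])
Positions where it holds: {} → 0.

0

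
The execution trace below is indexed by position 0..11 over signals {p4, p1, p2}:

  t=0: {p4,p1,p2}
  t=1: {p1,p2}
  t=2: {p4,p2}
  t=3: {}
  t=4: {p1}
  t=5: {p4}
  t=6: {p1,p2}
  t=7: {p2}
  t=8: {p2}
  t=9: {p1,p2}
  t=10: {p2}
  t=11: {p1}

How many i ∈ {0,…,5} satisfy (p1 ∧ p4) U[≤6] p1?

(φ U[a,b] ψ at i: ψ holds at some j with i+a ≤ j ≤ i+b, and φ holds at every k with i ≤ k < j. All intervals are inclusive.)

3

Evaluate at each i in [0,5]:
  i=0: ✓ (rhs at j=0)
  i=1: ✓ (rhs at j=1)
  i=2: ✗ (lhs fails at k=2 before rhs at j=4)
  i=3: ✗ (lhs fails at k=3 before rhs at j=4)
  i=4: ✓ (rhs at j=4)
  i=5: ✗ (lhs fails at k=5 before rhs at j=6)
Positions where it holds: {0, 1, 4} → 3.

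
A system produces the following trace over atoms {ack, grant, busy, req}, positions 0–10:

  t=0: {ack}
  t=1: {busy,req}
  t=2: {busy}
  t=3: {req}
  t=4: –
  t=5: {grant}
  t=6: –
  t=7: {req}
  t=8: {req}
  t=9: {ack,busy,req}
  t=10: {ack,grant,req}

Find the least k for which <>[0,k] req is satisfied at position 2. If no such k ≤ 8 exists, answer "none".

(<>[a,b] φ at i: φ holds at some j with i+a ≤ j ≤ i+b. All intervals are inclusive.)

1

Scan j = 2,3,… for req:
  j=2: fails
  j=3: holds
First hit at j=3, so smallest k = 3-2 = 1.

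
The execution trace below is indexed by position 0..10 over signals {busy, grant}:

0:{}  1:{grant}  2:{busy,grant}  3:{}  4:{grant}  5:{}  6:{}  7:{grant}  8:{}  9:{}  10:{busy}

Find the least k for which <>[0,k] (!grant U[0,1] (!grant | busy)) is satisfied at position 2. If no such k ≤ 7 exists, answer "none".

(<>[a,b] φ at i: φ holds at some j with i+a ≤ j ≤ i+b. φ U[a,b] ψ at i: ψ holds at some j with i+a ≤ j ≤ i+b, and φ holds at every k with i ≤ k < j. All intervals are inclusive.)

Scan j = 2,3,… for (!grant U[0,1] (!grant | busy)):
  j=2: holds
First hit at j=2, so smallest k = 2-2 = 0.

0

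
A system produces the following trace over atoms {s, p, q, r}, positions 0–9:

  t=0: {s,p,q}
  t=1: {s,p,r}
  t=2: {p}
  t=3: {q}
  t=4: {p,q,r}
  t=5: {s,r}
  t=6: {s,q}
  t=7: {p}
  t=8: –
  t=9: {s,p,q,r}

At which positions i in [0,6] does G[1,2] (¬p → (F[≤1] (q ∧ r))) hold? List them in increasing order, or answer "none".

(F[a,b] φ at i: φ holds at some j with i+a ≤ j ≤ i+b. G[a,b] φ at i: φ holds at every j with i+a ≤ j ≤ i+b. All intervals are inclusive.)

Evaluate at each i in [0,6]:
  i=0: ✓ (all of [1,2])
  i=1: ✓ (all of [2,3])
  i=2: ✓ (all of [3,4])
  i=3: ✗ (fails at j=5)
  i=4: ✗ (fails at j=5)
  i=5: ✗ (fails at j=6)
  i=6: ✓ (all of [7,8])

0, 1, 2, 6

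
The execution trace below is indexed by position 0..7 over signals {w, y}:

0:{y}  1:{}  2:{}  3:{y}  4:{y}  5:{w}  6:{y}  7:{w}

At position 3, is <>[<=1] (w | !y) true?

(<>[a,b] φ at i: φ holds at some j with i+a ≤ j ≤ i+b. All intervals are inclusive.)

False

Check (w | !y) at each j in [3,4]:
  j=3: false
  j=4: false
No position in the window satisfies it → formula fails.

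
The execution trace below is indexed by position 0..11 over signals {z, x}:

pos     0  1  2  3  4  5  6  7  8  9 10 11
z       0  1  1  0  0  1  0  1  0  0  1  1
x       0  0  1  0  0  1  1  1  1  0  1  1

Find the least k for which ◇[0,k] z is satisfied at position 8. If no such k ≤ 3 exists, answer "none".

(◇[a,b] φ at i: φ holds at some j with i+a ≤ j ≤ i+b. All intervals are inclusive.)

Scan j = 8,9,… for z:
  j=8: fails
  j=9: fails
  j=10: holds
First hit at j=10, so smallest k = 10-8 = 2.

2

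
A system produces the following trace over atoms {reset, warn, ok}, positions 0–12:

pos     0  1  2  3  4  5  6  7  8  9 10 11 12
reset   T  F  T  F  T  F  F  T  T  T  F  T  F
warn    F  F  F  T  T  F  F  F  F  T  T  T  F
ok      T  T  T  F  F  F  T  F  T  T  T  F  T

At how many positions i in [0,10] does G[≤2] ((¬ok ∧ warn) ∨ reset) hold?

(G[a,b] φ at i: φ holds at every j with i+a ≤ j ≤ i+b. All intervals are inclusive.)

2

Evaluate at each i in [0,10]:
  i=0: ✗ (fails at j=1)
  i=1: ✗ (fails at j=1)
  i=2: ✓ (all of [2,4])
  i=3: ✗ (fails at j=5)
  i=4: ✗ (fails at j=5)
  i=5: ✗ (fails at j=5)
  i=6: ✗ (fails at j=6)
  i=7: ✓ (all of [7,9])
  i=8: ✗ (fails at j=10)
  i=9: ✗ (fails at j=10)
  i=10: ✗ (fails at j=10)
Positions where it holds: {2, 7} → 2.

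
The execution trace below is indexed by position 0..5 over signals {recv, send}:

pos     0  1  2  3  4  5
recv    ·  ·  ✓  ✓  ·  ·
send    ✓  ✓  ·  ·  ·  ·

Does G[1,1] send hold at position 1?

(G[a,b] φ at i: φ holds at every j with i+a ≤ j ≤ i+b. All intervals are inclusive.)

No

Check send at every j in [2,2]:
  j=2: false
Fails at j=2 → formula fails.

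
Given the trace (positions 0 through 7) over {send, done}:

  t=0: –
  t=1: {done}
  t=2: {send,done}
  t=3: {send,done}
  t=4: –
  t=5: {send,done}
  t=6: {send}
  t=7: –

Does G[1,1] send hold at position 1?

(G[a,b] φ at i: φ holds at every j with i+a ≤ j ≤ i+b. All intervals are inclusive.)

Yes

Check send at every j in [2,2]:
  j=2: true
All positions satisfy it → formula holds.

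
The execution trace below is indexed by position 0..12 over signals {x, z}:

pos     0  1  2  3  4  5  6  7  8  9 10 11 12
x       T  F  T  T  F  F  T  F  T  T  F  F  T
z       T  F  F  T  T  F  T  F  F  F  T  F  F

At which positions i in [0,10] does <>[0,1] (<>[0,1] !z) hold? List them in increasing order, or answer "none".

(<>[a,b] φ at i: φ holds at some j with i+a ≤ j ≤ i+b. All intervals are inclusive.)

0, 1, 2, 3, 4, 5, 6, 7, 8, 9, 10

Evaluate at each i in [0,10]:
  i=0: ✓ (witness j=0)
  i=1: ✓ (witness j=1)
  i=2: ✓ (witness j=2)
  i=3: ✓ (witness j=4)
  i=4: ✓ (witness j=4)
  i=5: ✓ (witness j=5)
  i=6: ✓ (witness j=6)
  i=7: ✓ (witness j=7)
  i=8: ✓ (witness j=8)
  i=9: ✓ (witness j=9)
  i=10: ✓ (witness j=10)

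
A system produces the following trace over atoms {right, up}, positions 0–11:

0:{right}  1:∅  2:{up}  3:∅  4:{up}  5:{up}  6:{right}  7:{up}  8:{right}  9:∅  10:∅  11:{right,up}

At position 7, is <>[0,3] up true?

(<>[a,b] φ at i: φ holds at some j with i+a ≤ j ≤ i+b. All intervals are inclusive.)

Check up at each j in [7,10]:
  j=7: true
  j=8: false
  j=9: false
  j=10: false
Found at j=7 → formula holds.

Holds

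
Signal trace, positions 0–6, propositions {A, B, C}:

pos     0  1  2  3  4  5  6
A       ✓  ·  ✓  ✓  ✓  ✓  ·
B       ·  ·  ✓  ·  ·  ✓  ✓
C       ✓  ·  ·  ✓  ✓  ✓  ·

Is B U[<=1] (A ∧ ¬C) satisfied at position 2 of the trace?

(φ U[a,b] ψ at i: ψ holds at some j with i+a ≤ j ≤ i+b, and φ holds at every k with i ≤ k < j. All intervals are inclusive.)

Yes

Need some j in [2,3] with (A ∧ ¬C), and B at every k in [2,j-1].
  j=2: (A ∧ ¬C) holds; no prefix to check → satisfied.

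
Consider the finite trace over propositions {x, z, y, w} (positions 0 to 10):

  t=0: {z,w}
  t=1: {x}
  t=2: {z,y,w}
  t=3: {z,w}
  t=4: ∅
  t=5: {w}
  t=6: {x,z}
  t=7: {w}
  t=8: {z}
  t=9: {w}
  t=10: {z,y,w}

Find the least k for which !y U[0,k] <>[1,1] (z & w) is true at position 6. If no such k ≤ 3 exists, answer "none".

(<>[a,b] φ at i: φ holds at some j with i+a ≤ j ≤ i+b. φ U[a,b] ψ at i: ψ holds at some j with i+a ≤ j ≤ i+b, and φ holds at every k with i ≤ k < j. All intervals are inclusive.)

Need earliest j ≥ 6 with <>[1,1] (z & w), and !y at every k in [6,j-1].
  j=6: rhs fails.
  j=7: rhs fails.
  j=8: rhs fails.
  j=9: rhs holds; lhs holds on [6,8]. k = 3.

3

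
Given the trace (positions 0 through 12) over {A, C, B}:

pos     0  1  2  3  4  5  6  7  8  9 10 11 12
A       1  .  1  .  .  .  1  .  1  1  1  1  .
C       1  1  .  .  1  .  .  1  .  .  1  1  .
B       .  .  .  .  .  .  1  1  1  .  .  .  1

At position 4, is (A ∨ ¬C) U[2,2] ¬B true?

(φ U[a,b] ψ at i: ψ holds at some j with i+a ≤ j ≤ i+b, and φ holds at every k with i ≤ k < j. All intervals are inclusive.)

Need some j in [6,6] with ¬B, and (A ∨ ¬C) at every k in [4,j-1].
  j=6: ¬B false.
No j in the window works → until fails.

False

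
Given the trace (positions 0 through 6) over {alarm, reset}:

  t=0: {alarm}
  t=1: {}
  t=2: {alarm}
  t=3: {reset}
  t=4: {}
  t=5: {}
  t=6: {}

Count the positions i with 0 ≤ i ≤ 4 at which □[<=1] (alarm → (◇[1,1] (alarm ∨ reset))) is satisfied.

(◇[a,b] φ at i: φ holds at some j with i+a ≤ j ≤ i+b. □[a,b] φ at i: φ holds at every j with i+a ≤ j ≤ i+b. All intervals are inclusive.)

4

Evaluate at each i in [0,4]:
  i=0: ✗ (fails at j=0)
  i=1: ✓ (all of [1,2])
  i=2: ✓ (all of [2,3])
  i=3: ✓ (all of [3,4])
  i=4: ✓ (all of [4,5])
Positions where it holds: {1, 2, 3, 4} → 4.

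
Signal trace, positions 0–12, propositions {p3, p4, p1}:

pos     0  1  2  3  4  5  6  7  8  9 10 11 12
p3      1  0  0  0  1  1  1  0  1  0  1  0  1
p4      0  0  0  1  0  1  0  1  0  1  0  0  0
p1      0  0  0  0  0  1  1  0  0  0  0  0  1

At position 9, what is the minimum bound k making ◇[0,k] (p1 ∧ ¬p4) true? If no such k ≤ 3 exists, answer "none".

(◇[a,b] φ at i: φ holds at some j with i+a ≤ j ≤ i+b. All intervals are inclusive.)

Scan j = 9,10,… for (p1 ∧ ¬p4):
  j=9: fails
  j=10: fails
  j=11: fails
  j=12: holds
First hit at j=12, so smallest k = 12-9 = 3.

3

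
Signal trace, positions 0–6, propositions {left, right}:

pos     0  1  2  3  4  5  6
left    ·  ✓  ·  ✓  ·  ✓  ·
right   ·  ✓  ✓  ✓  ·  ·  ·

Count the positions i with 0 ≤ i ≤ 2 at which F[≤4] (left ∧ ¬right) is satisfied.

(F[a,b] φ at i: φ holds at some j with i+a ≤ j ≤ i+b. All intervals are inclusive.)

2

Evaluate at each i in [0,2]:
  i=0: ✗ (none in [0,4])
  i=1: ✓ (witness j=5)
  i=2: ✓ (witness j=5)
Positions where it holds: {1, 2} → 2.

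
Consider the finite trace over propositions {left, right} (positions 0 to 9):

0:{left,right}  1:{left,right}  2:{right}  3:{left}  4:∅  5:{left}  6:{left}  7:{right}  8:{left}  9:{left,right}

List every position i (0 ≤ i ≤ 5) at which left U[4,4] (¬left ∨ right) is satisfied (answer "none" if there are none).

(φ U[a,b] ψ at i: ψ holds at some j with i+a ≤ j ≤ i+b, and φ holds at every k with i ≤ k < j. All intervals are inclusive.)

Evaluate at each i in [0,5]:
  i=0: ✗ (lhs fails at k=2 before rhs at j=4)
  i=1: ✗ (no rhs in [5,5])
  i=2: ✗ (no rhs in [6,6])
  i=3: ✗ (lhs fails at k=4 before rhs at j=7)
  i=4: ✗ (no rhs in [8,8])
  i=5: ✗ (lhs fails at k=7 before rhs at j=9)

none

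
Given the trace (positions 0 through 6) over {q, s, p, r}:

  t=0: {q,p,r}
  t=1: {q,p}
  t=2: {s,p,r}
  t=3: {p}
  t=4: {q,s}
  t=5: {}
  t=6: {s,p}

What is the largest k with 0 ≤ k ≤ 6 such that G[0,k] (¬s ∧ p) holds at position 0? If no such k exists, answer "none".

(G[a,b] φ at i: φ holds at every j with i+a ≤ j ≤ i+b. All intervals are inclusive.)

1

(¬s ∧ p) must hold from j=0 onward; find where it first fails.
  j=0: holds
  j=1: holds
  j=2: fails
Holds on [0,1], so largest k = 1.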